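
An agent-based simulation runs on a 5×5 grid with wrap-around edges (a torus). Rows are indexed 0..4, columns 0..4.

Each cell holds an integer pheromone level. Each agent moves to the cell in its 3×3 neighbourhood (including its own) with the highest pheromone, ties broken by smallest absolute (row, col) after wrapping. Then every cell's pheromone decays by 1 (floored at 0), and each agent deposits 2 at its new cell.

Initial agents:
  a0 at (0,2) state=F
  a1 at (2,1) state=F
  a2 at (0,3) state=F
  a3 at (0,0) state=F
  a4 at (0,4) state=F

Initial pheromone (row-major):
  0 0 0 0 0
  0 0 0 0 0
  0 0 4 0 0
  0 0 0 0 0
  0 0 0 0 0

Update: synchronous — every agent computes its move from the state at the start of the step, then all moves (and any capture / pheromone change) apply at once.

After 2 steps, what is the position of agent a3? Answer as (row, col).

(0, 0)

t=1: a0@(0,1) a1@(2,2) a2@(0,2) a3@(0,0) a4@(0,0) | pheromone: 4 2 2 0 0 / 0 0 0 0 0 / 0 0 5 0 0 / 0 0 0 0 0 / 0 0 0 0 0
t=2: a0@(0,0) a1@(2,2) a2@(0,1) a3@(0,0) a4@(0,0) | pheromone: 9 3 1 0 0 / 0 0 0 0 0 / 0 0 6 0 0 / 0 0 0 0 0 / 0 0 0 0 0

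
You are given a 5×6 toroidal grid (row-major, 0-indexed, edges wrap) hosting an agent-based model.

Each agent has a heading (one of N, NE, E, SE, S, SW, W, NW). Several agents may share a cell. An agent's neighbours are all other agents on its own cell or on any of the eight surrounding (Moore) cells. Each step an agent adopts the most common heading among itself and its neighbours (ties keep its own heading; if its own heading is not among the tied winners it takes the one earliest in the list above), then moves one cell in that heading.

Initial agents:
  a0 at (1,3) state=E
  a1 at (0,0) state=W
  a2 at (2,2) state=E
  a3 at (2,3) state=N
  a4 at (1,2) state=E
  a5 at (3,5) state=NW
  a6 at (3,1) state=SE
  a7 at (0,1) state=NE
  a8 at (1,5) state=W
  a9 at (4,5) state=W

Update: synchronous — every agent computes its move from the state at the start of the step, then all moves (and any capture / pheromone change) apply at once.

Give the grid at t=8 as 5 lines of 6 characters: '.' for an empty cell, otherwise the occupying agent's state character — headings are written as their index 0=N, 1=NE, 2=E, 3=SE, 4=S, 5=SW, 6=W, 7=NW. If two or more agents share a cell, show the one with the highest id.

....22
....22
...222
......
.....2

t=1: a0@(1,4):E a1@(0,5):W a2@(2,3):E a3@(2,4):E a4@(1,3):E a5@(2,4):NW a6@(4,2):SE a7@(4,2):NE a8@(1,4):W a9@(4,4):W
t=2: a0@(1,5):E a1@(0,4):W a2@(2,4):E a3@(2,5):E a4@(1,4):E a5@(2,5):E a6@(0,3):SE a7@(3,3):NE a8@(1,5):E a9@(4,3):W
t=3: a0@(1,0):E a1@(0,5):E a2@(2,5):E a3@(2,0):E a4@(1,5):E a5@(2,0):E a6@(0,2):W a7@(2,4):NE a8@(1,0):E a9@(4,2):W
t=4: a0@(1,1):E a1@(0,0):E a2@(2,0):E a3@(2,1):E a4@(1,0):E a5@(2,1):E a6@(0,1):W a7@(2,5):E a8@(1,1):E a9@(4,1):W
t=5: a0@(1,2):E a1@(0,1):E a2@(2,1):E a3@(2,2):E a4@(1,1):E a5@(2,2):E a6@(0,2):E a7@(2,0):E a8@(1,2):E a9@(4,0):W
t=6: a0@(1,3):E a1@(0,2):E a2@(2,2):E a3@(2,3):E a4@(1,2):E a5@(2,3):E a6@(0,3):E a7@(2,1):E a8@(1,3):E a9@(4,5):W
t=7: a0@(1,4):E a1@(0,3):E a2@(2,3):E a3@(2,4):E a4@(1,3):E a5@(2,4):E a6@(0,4):E a7@(2,2):E a8@(1,4):E a9@(4,4):W
t=8: a0@(1,5):E a1@(0,4):E a2@(2,4):E a3@(2,5):E a4@(1,4):E a5@(2,5):E a6@(0,5):E a7@(2,3):E a8@(1,5):E a9@(4,5):E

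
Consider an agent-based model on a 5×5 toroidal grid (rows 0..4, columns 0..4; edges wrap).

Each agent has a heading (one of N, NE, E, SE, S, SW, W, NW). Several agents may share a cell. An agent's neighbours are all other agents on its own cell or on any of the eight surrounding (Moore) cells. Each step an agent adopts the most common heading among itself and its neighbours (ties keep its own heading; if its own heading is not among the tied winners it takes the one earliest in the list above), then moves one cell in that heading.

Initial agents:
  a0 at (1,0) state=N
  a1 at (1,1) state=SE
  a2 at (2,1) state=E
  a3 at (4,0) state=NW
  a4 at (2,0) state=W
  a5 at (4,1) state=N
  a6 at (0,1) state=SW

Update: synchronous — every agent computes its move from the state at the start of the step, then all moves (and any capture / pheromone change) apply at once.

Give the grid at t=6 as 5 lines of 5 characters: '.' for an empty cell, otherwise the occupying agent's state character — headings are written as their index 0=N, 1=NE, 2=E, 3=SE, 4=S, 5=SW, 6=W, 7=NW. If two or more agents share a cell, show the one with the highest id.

0....
.....
.....
000..
.00..

t=1: a0@(0,0):N a1@(2,2):SE a2@(2,2):E a3@(3,4):NW a4@(2,4):W a5@(3,1):N a6@(4,1):N
t=2: a0@(4,0):N a1@(3,3):SE a2@(2,3):E a3@(2,3):NW a4@(2,3):W a5@(2,1):N a6@(3,1):N
t=3: a0@(3,0):N a1@(4,4):SE a2@(2,4):E a3@(1,2):NW a4@(2,2):W a5@(1,1):N a6@(2,1):N
t=4: a0@(2,0):N a1@(0,0):SE a2@(2,0):E a3@(0,2):N a4@(1,2):N a5@(0,1):N a6@(1,1):N
t=5: a0@(1,0):N a1@(4,0):N a2@(1,0):N a3@(4,2):N a4@(0,2):N a5@(4,1):N a6@(0,1):N
t=6: a0@(0,0):N a1@(3,0):N a2@(0,0):N a3@(3,2):N a4@(4,2):N a5@(3,1):N a6@(4,1):N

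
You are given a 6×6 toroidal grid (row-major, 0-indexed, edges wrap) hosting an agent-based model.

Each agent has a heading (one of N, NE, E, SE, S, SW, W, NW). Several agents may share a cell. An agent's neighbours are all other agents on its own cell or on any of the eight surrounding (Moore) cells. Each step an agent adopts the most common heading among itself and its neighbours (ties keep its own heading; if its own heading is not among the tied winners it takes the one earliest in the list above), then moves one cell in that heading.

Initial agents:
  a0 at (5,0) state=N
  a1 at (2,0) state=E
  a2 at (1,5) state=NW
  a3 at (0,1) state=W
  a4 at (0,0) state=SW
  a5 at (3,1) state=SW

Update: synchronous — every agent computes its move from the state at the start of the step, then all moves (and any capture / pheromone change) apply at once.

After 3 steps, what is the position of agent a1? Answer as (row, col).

t=1: a0@(4,0):N a1@(2,1):E a2@(0,4):NW a3@(0,0):W a4@(1,5):SW a5@(4,0):SW
t=2: a0@(3,0):N a1@(2,2):E a2@(5,3):NW a3@(0,5):W a4@(2,4):SW a5@(5,5):SW
t=3: a0@(2,0):N a1@(2,3):E a2@(4,2):NW a3@(0,4):W a4@(3,3):SW a5@(0,4):SW

(2, 3)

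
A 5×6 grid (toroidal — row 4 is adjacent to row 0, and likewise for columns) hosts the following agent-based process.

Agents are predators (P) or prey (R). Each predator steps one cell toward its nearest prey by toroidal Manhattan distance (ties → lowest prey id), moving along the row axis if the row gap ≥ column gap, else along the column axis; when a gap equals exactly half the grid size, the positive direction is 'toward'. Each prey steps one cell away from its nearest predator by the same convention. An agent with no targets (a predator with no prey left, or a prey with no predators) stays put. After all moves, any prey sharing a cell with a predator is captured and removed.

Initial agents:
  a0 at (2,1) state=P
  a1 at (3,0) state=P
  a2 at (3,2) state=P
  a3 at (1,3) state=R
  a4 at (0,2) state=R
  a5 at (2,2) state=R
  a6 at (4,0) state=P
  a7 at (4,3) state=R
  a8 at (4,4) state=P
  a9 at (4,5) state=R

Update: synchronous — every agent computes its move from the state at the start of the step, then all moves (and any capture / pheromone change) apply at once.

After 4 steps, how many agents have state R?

t=1: a0@(2,2):P a1@(4,0):P a2@(2,2):P a3@(1,4):R a4@(1,2):R a5@(2,3):R a6@(4,5):P a7@(4,2):R a8@(4,3):P a9@(4,4):R
t=2: a0@(1,2):P a1@(4,1):P a2@(1,2):P a3@(1,5):R a4@(0,2):R a5@(2,4):R a6@(4,4):P a8@(4,2):P a9@(4,3):R
t=3: a0@(0,2):P a1@(0,1):P a2@(0,2):P a3@(1,4):R a4@(4,2):R a5@(1,4):R a6@(4,3):P a8@(0,2):P a9@(4,2):R
t=4: a0@(4,2):P a1@(4,1):P a2@(4,2):P a3@(1,5):R a4@(3,2):R a5@(1,5):R a6@(4,2):P a8@(4,2):P a9@(3,2):R

4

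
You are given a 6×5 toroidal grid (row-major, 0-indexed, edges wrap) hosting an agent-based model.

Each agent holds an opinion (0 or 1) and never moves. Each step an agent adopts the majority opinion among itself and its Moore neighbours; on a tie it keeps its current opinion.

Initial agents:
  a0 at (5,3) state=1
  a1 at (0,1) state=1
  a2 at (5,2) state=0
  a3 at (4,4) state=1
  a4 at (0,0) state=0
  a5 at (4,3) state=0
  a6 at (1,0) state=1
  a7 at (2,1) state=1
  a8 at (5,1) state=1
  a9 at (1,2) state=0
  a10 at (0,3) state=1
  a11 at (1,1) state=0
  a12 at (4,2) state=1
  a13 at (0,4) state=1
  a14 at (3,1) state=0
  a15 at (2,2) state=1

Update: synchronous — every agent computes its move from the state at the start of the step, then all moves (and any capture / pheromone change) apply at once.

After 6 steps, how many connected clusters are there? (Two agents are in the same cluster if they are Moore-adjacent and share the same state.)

1

t=1: a0@(5,3):1 a1@(0,1):0 a2@(5,2):1 a3@(4,4):1 a4@(0,0):1 a5@(4,3):1 a6@(1,0):1 a7@(2,1):1 a8@(5,1):1 a9@(1,2):1 a10@(0,3):1 a11@(1,1):1 a12@(4,2):1 a13@(0,4):1 a14@(3,1):1 a15@(2,2):0
t=2: a0@(5,3):1 a1@(0,1):1 a2@(5,2):1 a3@(4,4):1 a4@(0,0):1 a5@(4,3):1 a6@(1,0):1 a7@(2,1):1 a8@(5,1):1 a9@(1,2):1 a10@(0,3):1 a11@(1,1):1 a12@(4,2):1 a13@(0,4):1 a14@(3,1):1 a15@(2,2):1
t=3: (unchanged — steady state)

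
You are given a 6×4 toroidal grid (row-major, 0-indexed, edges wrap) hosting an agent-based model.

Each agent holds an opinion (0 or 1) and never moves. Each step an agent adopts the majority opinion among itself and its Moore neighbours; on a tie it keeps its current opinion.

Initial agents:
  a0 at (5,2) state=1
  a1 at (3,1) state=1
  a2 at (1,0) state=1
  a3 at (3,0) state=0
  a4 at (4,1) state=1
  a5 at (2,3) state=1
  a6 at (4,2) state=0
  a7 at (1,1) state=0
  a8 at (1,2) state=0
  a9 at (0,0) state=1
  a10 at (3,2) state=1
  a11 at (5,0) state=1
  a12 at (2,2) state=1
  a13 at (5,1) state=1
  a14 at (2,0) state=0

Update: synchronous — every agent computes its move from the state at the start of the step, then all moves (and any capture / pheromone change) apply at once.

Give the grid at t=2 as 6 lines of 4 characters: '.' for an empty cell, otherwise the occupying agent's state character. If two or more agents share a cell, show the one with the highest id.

t=1: a0@(5,2):1 a1@(3,1):1 a2@(1,0):1 a3@(3,0):1 a4@(4,1):1 a5@(2,3):1 a6@(4,2):1 a7@(1,1):0 a8@(1,2):0 a9@(0,0):1 a10@(3,2):1 a11@(5,0):1 a12@(2,2):1 a13@(5,1):1 a14@(2,0):0
t=2: a0@(5,2):1 a1@(3,1):1 a2@(1,0):1 a3@(3,0):1 a4@(4,1):1 a5@(2,3):1 a6@(4,2):1 a7@(1,1):0 a8@(1,2):0 a9@(0,0):1 a10@(3,2):1 a11@(5,0):1 a12@(2,2):1 a13@(5,1):1 a14@(2,0):1

1...
100.
1.11
111.
.11.
111.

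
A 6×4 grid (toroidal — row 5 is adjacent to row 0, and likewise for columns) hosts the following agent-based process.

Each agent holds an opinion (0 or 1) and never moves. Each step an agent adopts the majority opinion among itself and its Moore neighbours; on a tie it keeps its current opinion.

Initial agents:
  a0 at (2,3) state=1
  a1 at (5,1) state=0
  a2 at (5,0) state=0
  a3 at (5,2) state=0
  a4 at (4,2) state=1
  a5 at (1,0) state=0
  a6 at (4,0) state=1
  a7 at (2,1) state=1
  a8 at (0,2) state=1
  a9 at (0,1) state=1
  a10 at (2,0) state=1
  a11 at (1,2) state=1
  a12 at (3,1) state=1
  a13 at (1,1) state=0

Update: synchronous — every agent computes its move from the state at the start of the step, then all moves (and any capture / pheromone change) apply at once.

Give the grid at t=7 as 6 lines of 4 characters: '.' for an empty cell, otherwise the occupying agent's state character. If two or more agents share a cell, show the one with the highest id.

.11.
111.
11.1
.1..
1.1.
111.

t=1: a0@(2,3):1 a1@(5,1):1 a2@(5,0):0 a3@(5,2):1 a4@(4,2):1 a5@(1,0):1 a6@(4,0):1 a7@(2,1):1 a8@(0,2):1 a9@(0,1):0 a10@(2,0):1 a11@(1,2):1 a12@(3,1):1 a13@(1,1):1
t=2: a0@(2,3):1 a1@(5,1):1 a2@(5,0):0 a3@(5,2):1 a4@(4,2):1 a5@(1,0):1 a6@(4,0):1 a7@(2,1):1 a8@(0,2):1 a9@(0,1):1 a10@(2,0):1 a11@(1,2):1 a12@(3,1):1 a13@(1,1):1
t=3: a0@(2,3):1 a1@(5,1):1 a2@(5,0):1 a3@(5,2):1 a4@(4,2):1 a5@(1,0):1 a6@(4,0):1 a7@(2,1):1 a8@(0,2):1 a9@(0,1):1 a10@(2,0):1 a11@(1,2):1 a12@(3,1):1 a13@(1,1):1
t=4: (unchanged — steady state)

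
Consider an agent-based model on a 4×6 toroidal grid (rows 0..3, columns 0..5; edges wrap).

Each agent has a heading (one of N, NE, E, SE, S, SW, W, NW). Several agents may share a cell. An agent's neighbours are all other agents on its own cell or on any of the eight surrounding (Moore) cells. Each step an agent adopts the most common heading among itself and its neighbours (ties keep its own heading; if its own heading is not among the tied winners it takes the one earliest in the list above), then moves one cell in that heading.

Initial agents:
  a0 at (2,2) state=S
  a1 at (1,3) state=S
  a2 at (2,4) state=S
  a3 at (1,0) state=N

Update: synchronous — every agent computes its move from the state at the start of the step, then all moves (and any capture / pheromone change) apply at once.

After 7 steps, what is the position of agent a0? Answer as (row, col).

(1, 2)

t=1: a0@(3,2):S a1@(2,3):S a2@(3,4):S a3@(0,0):N
t=2: a0@(0,2):S a1@(3,3):S a2@(0,4):S a3@(3,0):N
t=3: a0@(1,2):S a1@(0,3):S a2@(1,4):S a3@(2,0):N
t=4: a0@(2,2):S a1@(1,3):S a2@(2,4):S a3@(1,0):N
t=5: a0@(3,2):S a1@(2,3):S a2@(3,4):S a3@(0,0):N
t=6: a0@(0,2):S a1@(3,3):S a2@(0,4):S a3@(3,0):N
t=7: a0@(1,2):S a1@(0,3):S a2@(1,4):S a3@(2,0):N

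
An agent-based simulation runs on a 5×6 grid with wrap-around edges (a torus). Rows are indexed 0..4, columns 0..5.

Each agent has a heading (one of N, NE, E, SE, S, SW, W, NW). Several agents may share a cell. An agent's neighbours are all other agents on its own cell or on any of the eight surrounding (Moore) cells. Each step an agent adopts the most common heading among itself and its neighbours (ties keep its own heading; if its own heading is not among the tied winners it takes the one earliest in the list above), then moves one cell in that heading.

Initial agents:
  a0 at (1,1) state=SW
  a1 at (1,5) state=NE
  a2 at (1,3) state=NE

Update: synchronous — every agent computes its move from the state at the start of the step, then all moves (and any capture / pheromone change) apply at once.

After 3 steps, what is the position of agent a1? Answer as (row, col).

t=1: a0@(2,0):SW a1@(0,0):NE a2@(0,4):NE
t=2: a0@(3,5):SW a1@(4,1):NE a2@(4,5):NE
t=3: a0@(4,4):SW a1@(3,2):NE a2@(3,0):NE

(3, 2)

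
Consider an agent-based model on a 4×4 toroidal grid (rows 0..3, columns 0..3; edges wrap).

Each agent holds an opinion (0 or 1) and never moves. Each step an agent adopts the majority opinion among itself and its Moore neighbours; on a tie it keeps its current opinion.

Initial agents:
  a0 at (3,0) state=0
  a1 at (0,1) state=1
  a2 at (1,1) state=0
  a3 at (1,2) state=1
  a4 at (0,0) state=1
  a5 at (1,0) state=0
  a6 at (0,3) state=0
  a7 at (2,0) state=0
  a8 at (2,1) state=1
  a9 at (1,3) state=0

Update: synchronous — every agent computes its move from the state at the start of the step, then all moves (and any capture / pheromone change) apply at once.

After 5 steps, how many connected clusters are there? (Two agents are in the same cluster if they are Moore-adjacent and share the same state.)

t=1: a0@(3,0):0 a1@(0,1):1 a2@(1,1):1 a3@(1,2):1 a4@(0,0):0 a5@(1,0):0 a6@(0,3):0 a7@(2,0):0 a8@(2,1):0 a9@(1,3):0
t=2: a0@(3,0):0 a1@(0,1):1 a2@(1,1):0 a3@(1,2):1 a4@(0,0):0 a5@(1,0):0 a6@(0,3):0 a7@(2,0):0 a8@(2,1):0 a9@(1,3):0
t=3: a0@(3,0):0 a1@(0,1):0 a2@(1,1):0 a3@(1,2):0 a4@(0,0):0 a5@(1,0):0 a6@(0,3):0 a7@(2,0):0 a8@(2,1):0 a9@(1,3):0
t=4: (unchanged — steady state)

1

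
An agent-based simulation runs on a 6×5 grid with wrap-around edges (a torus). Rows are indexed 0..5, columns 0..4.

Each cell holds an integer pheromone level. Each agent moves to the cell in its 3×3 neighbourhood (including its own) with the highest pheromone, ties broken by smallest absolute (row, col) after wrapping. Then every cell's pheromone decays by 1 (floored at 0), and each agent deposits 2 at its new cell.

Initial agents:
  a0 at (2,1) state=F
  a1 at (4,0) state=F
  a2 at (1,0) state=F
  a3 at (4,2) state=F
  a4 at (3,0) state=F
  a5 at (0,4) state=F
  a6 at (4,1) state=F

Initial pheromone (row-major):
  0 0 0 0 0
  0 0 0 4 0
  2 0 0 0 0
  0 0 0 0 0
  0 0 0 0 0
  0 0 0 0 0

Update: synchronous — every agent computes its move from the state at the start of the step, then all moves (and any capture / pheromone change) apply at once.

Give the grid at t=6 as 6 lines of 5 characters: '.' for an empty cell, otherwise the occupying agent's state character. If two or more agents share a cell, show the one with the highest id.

t=1: a0@(2,0) a1@(3,0) a2@(2,0) a3@(3,1) a4@(2,0) a5@(1,3) a6@(3,0) | pheromone: 0 0 0 0 0 / 0 0 0 5 0 / 7 0 0 0 0 / 4 2 0 0 0 / 0 0 0 0 0 / 0 0 0 0 0
t=2: a0@(2,0) a1@(2,0) a2@(2,0) a3@(2,0) a4@(2,0) a5@(1,3) a6@(2,0) | pheromone: 0 0 0 0 0 / 0 0 0 6 0 / 18 0 0 0 0 / 3 1 0 0 0 / 0 0 0 0 0 / 0 0 0 0 0
t=3: a0@(2,0) a1@(2,0) a2@(2,0) a3@(2,0) a4@(2,0) a5@(1,3) a6@(2,0) | pheromone: 0 0 0 0 0 / 0 0 0 7 0 / 29 0 0 0 0 / 2 0 0 0 0 / 0 0 0 0 0 / 0 0 0 0 0
t=4: a0@(2,0) a1@(2,0) a2@(2,0) a3@(2,0) a4@(2,0) a5@(1,3) a6@(2,0) | pheromone: 0 0 0 0 0 / 0 0 0 8 0 / 40 0 0 0 0 / 1 0 0 0 0 / 0 0 0 0 0 / 0 0 0 0 0
t=5: a0@(2,0) a1@(2,0) a2@(2,0) a3@(2,0) a4@(2,0) a5@(1,3) a6@(2,0) | pheromone: 0 0 0 0 0 / 0 0 0 9 0 / 51 0 0 0 0 / 0 0 0 0 0 / 0 0 0 0 0 / 0 0 0 0 0
t=6: a0@(2,0) a1@(2,0) a2@(2,0) a3@(2,0) a4@(2,0) a5@(1,3) a6@(2,0) | pheromone: 0 0 0 0 0 / 0 0 0 10 0 / 62 0 0 0 0 / 0 0 0 0 0 / 0 0 0 0 0 / 0 0 0 0 0

.....
...F.
F....
.....
.....
.....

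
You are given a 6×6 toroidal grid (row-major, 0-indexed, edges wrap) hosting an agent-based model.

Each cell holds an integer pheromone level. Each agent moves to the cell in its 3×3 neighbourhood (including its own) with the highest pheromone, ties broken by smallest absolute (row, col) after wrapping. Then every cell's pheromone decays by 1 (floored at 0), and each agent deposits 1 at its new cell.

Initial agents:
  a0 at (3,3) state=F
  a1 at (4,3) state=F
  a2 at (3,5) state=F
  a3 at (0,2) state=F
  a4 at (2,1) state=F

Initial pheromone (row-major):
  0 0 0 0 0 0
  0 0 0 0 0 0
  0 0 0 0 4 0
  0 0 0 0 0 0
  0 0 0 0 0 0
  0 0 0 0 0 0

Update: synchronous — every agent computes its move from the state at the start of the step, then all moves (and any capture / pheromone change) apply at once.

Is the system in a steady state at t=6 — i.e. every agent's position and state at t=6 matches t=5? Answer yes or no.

yes

t=1: a0@(2,4) a1@(3,2) a2@(2,4) a3@(0,1) a4@(1,0) | pheromone: 0 1 0 0 0 0 / 1 0 0 0 0 0 / 0 0 0 0 5 0 / 0 0 1 0 0 0 / 0 0 0 0 0 0 / 0 0 0 0 0 0
t=2: a0@(2,4) a1@(3,2) a2@(2,4) a3@(0,1) a4@(0,1) | pheromone: 0 2 0 0 0 0 / 0 0 0 0 0 0 / 0 0 0 0 6 0 / 0 0 1 0 0 0 / 0 0 0 0 0 0 / 0 0 0 0 0 0
t=3: a0@(2,4) a1@(3,2) a2@(2,4) a3@(0,1) a4@(0,1) | pheromone: 0 3 0 0 0 0 / 0 0 0 0 0 0 / 0 0 0 0 7 0 / 0 0 1 0 0 0 / 0 0 0 0 0 0 / 0 0 0 0 0 0
t=4: a0@(2,4) a1@(3,2) a2@(2,4) a3@(0,1) a4@(0,1) | pheromone: 0 4 0 0 0 0 / 0 0 0 0 0 0 / 0 0 0 0 8 0 / 0 0 1 0 0 0 / 0 0 0 0 0 0 / 0 0 0 0 0 0
t=5: a0@(2,4) a1@(3,2) a2@(2,4) a3@(0,1) a4@(0,1) | pheromone: 0 5 0 0 0 0 / 0 0 0 0 0 0 / 0 0 0 0 9 0 / 0 0 1 0 0 0 / 0 0 0 0 0 0 / 0 0 0 0 0 0
t=6: a0@(2,4) a1@(3,2) a2@(2,4) a3@(0,1) a4@(0,1) | pheromone: 0 6 0 0 0 0 / 0 0 0 0 0 0 / 0 0 0 0 10 0 / 0 0 1 0 0 0 / 0 0 0 0 0 0 / 0 0 0 0 0 0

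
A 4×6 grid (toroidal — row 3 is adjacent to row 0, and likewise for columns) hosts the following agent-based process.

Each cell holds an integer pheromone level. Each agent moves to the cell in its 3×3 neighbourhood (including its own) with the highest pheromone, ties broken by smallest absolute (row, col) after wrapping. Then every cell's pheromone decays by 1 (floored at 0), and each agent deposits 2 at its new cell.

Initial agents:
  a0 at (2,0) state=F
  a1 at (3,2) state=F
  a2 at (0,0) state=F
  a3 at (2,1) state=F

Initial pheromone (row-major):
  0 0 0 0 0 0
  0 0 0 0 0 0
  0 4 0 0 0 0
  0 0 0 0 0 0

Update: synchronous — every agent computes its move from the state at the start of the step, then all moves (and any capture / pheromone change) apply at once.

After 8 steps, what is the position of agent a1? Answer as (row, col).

t=1: a0@(2,1) a1@(2,1) a2@(0,0) a3@(2,1) | pheromone: 2 0 0 0 0 0 / 0 0 0 0 0 0 / 0 9 0 0 0 0 / 0 0 0 0 0 0
t=2: a0@(2,1) a1@(2,1) a2@(0,0) a3@(2,1) | pheromone: 3 0 0 0 0 0 / 0 0 0 0 0 0 / 0 14 0 0 0 0 / 0 0 0 0 0 0
t=3: a0@(2,1) a1@(2,1) a2@(0,0) a3@(2,1) | pheromone: 4 0 0 0 0 0 / 0 0 0 0 0 0 / 0 19 0 0 0 0 / 0 0 0 0 0 0
t=4: a0@(2,1) a1@(2,1) a2@(0,0) a3@(2,1) | pheromone: 5 0 0 0 0 0 / 0 0 0 0 0 0 / 0 24 0 0 0 0 / 0 0 0 0 0 0
t=5: a0@(2,1) a1@(2,1) a2@(0,0) a3@(2,1) | pheromone: 6 0 0 0 0 0 / 0 0 0 0 0 0 / 0 29 0 0 0 0 / 0 0 0 0 0 0
t=6: a0@(2,1) a1@(2,1) a2@(0,0) a3@(2,1) | pheromone: 7 0 0 0 0 0 / 0 0 0 0 0 0 / 0 34 0 0 0 0 / 0 0 0 0 0 0
t=7: a0@(2,1) a1@(2,1) a2@(0,0) a3@(2,1) | pheromone: 8 0 0 0 0 0 / 0 0 0 0 0 0 / 0 39 0 0 0 0 / 0 0 0 0 0 0
t=8: a0@(2,1) a1@(2,1) a2@(0,0) a3@(2,1) | pheromone: 9 0 0 0 0 0 / 0 0 0 0 0 0 / 0 44 0 0 0 0 / 0 0 0 0 0 0

(2, 1)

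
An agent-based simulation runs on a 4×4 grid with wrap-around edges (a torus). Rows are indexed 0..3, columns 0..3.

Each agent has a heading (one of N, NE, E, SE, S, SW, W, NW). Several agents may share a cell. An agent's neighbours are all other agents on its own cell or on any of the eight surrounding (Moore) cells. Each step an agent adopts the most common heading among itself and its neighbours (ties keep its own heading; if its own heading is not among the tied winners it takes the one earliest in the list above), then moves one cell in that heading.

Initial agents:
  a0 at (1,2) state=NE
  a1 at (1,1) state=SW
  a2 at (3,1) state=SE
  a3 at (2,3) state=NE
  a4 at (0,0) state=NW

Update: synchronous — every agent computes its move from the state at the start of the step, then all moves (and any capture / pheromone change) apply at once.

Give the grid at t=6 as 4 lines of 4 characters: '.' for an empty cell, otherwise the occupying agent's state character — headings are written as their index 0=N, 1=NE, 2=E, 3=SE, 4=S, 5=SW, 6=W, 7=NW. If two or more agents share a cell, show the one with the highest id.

t=1: a0@(0,3):NE a1@(2,0):SW a2@(0,2):SE a3@(1,0):NE a4@(3,3):NW
t=2: a0@(3,0):NE a1@(3,3):SW a2@(1,3):SE a3@(0,1):NE a4@(2,2):NW
t=3: a0@(2,1):NE a1@(0,2):SW a2@(2,0):SE a3@(3,2):NE a4@(1,1):NW
t=4: a0@(1,2):NE a1@(1,1):SW a2@(3,1):SE a3@(2,3):NE a4@(0,0):NW
t=5: a0@(0,3):NE a1@(2,0):SW a2@(0,2):SE a3@(1,0):NE a4@(3,3):NW
t=6: a0@(3,0):NE a1@(3,3):SW a2@(1,3):SE a3@(0,1):NE a4@(2,2):NW

.1..
...3
..7.
1..5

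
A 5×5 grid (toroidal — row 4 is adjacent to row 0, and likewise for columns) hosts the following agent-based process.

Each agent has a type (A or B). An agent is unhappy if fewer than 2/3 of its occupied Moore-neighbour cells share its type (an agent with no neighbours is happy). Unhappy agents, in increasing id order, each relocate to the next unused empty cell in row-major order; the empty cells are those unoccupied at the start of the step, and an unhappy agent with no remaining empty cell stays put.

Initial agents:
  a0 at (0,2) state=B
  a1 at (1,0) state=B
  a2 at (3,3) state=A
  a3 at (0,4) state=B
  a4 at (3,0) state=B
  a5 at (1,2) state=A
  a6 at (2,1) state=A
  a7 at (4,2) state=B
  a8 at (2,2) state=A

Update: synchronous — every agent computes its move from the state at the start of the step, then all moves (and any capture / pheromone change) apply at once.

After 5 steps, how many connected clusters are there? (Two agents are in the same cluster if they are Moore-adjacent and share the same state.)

t=1: a0@(0,0):B a1@(0,1):B a2@(0,3):A a3@(0,4):B a4@(1,1):B a5@(1,2):A a6@(1,3):A a7@(1,4):B a8@(2,2):A
t=2: a0@(0,0):B a1@(0,1):B a2@(0,2):A a3@(1,0):B a4@(2,0):B a5@(2,1):A a6@(2,3):A a7@(2,4):B a8@(2,2):A
t=3: a0@(0,0):B a1@(0,1):B a2@(0,3):A a3@(1,0):B a4@(2,0):B a5@(0,4):A a6@(1,1):A a7@(2,4):B a8@(2,2):A
t=4: a0@(0,2):B a1@(0,1):B a2@(0,3):A a3@(1,0):B a4@(2,0):B a5@(1,2):A a6@(1,3):A a7@(2,4):B a8@(2,2):A
t=5: a0@(0,0):B a1@(0,1):B a2@(0,3):A a3@(1,0):B a4@(2,0):B a5@(0,4):A a6@(1,1):A a7@(2,4):B a8@(2,2):A

3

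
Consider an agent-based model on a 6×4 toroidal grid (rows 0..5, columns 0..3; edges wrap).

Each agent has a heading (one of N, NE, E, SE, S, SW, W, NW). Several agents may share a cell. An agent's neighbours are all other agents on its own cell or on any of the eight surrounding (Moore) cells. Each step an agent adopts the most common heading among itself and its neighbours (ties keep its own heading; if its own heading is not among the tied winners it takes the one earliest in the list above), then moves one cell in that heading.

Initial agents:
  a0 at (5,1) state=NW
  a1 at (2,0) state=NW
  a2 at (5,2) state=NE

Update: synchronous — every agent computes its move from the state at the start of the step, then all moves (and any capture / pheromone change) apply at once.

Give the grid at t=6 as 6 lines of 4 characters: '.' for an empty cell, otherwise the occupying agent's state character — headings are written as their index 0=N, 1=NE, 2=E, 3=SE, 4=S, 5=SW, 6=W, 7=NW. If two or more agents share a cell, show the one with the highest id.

t=1: a0@(4,0):NW a1@(1,3):NW a2@(4,3):NE
t=2: a0@(3,3):NW a1@(0,2):NW a2@(3,0):NE
t=3: a0@(2,2):NW a1@(5,1):NW a2@(2,1):NE
t=4: a0@(1,1):NW a1@(4,0):NW a2@(1,2):NE
t=5: a0@(0,0):NW a1@(3,3):NW a2@(0,3):NE
t=6: a0@(5,3):NW a1@(2,2):NW a2@(5,0):NE

....
....
..7.
....
....
1..7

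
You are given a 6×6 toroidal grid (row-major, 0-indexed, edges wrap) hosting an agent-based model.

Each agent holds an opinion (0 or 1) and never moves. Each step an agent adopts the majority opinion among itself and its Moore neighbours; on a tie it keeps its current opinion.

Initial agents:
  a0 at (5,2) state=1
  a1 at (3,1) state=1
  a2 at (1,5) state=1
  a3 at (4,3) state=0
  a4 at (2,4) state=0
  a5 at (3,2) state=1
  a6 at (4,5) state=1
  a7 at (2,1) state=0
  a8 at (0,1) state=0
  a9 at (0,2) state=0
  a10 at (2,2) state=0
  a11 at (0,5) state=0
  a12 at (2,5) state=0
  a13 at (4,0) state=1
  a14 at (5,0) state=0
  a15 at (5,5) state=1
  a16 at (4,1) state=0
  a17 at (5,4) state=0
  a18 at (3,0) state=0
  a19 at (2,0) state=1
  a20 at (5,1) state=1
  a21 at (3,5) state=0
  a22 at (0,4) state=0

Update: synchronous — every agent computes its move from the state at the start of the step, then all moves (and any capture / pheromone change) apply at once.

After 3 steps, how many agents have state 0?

23

t=1: a0@(5,2):0 a1@(3,1):1 a2@(1,5):0 a3@(4,3):0 a4@(2,4):0 a5@(3,2):0 a6@(4,5):0 a7@(2,1):0 a8@(0,1):0 a9@(0,2):0 a10@(2,2):0 a11@(0,5):0 a12@(2,5):0 a13@(4,0):1 a14@(5,0):0 a15@(5,5):0 a16@(4,1):1 a17@(5,4):0 a18@(3,0):0 a19@(2,0):0 a20@(5,1):0 a21@(3,5):0 a22@(0,4):0
t=2: a0@(5,2):0 a1@(3,1):0 a2@(1,5):0 a3@(4,3):0 a4@(2,4):0 a5@(3,2):0 a6@(4,5):0 a7@(2,1):0 a8@(0,1):0 a9@(0,2):0 a10@(2,2):0 a11@(0,5):0 a12@(2,5):0 a13@(4,0):0 a14@(5,0):0 a15@(5,5):0 a16@(4,1):0 a17@(5,4):0 a18@(3,0):0 a19@(2,0):0 a20@(5,1):0 a21@(3,5):0 a22@(0,4):0
t=3: (unchanged — steady state)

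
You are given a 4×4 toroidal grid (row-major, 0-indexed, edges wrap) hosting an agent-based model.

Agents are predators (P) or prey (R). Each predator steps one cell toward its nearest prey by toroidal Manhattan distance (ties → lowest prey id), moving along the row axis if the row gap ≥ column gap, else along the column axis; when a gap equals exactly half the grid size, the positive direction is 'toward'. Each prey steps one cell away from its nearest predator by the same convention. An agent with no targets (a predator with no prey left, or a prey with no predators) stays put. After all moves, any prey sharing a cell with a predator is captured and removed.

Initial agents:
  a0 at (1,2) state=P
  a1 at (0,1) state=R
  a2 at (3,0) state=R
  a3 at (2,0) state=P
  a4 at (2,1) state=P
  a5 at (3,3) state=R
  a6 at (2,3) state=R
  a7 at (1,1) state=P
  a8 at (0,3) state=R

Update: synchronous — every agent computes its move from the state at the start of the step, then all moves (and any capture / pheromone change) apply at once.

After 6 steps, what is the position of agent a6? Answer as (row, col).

(1, 2)

t=1: a0@(0,2):P a2@(0,0):R a3@(3,0):P a4@(3,1):P a5@(0,3):R a6@(2,2):R a7@(0,1):P a8@(3,3):R
t=2: a0@(0,3):P a2@(1,0):R a3@(0,0):P a4@(0,1):P a6@(1,2):R a7@(0,0):P a8@(3,2):R
t=3: a0@(1,3):P a2@(2,0):R a3@(1,0):P a4@(1,1):P a6@(2,2):R a7@(1,0):P a8@(2,2):R
t=4: a0@(2,3):P a2@(3,0):R a3@(2,0):P a4@(2,1):P a6@(3,2):R a7@(2,0):P a8@(3,2):R
t=5: a0@(3,3):P a2@(0,0):R a3@(3,0):P a4@(3,1):P a6@(0,2):R a7@(3,0):P a8@(0,2):R
t=6: a0@(0,3):P a2@(1,0):R a3@(0,0):P a4@(0,1):P a6@(1,2):R a7@(0,0):P a8@(1,2):R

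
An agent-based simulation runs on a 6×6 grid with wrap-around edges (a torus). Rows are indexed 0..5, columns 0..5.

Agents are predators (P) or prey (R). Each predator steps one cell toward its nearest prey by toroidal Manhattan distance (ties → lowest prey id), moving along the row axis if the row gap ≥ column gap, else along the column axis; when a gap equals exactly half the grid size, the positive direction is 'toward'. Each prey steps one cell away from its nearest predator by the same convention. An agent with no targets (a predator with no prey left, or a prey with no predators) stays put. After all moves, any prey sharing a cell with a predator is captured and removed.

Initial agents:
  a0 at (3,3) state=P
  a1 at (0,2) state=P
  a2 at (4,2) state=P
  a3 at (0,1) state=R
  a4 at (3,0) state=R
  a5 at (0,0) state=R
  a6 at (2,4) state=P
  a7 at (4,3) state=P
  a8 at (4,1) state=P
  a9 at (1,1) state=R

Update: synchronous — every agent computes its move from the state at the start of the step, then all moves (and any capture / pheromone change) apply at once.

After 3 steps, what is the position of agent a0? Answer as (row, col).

t=1: a0@(3,4):P a1@(0,1):P a2@(5,2):P a3@(0,0):R a4@(2,0):R a5@(0,5):R a6@(2,5):P a7@(5,3):P a8@(5,1):P a9@(2,1):R
t=2: a0@(3,5):P a1@(0,0):P a2@(5,1):P a3@(0,5):R a4@(2,1):R a5@(0,4):R a6@(2,0):P a7@(5,4):P a8@(0,1):P a9@(3,1):R
t=3: a0@(3,0):P a1@(0,5):P a2@(4,1):P a4@(2,2):R a5@(1,4):R a6@(2,1):P a7@(0,4):P a8@(0,0):P a9@(3,2):R

(3, 0)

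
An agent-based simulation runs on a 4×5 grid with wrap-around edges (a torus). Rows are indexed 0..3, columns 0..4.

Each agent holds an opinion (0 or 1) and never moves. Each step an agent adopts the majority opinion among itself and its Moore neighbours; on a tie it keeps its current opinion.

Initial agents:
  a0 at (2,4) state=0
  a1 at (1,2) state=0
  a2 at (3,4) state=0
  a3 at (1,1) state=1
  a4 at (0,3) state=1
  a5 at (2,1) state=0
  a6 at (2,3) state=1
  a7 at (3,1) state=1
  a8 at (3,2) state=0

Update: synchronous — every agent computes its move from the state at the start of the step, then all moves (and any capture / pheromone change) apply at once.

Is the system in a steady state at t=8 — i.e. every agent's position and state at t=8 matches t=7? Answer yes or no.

yes

t=1: a0@(2,4):0 a1@(1,2):1 a2@(3,4):0 a3@(1,1):0 a4@(0,3):0 a5@(2,1):0 a6@(2,3):0 a7@(3,1):0 a8@(3,2):1
t=2: a0@(2,4):0 a1@(1,2):0 a2@(3,4):0 a3@(1,1):0 a4@(0,3):0 a5@(2,1):0 a6@(2,3):0 a7@(3,1):0 a8@(3,2):0
t=3: (unchanged — steady state)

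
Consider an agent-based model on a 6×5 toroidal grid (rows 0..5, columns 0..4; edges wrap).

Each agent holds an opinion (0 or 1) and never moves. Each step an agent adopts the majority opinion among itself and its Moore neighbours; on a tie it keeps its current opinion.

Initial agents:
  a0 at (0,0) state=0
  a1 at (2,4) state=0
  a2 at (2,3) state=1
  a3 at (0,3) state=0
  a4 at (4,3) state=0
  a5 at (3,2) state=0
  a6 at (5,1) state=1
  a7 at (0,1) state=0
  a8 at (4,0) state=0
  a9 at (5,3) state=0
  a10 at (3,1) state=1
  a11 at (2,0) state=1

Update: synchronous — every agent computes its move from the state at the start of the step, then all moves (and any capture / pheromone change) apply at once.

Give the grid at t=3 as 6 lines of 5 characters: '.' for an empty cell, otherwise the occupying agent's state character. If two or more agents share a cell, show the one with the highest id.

t=1: a0@(0,0):0 a1@(2,4):1 a2@(2,3):0 a3@(0,3):0 a4@(4,3):0 a5@(3,2):0 a6@(5,1):0 a7@(0,1):0 a8@(4,0):1 a9@(5,3):0 a10@(3,1):1 a11@(2,0):1
t=2: (unchanged — steady state)

00.0.
.....
1..01
.10..
1..0.
.0.0.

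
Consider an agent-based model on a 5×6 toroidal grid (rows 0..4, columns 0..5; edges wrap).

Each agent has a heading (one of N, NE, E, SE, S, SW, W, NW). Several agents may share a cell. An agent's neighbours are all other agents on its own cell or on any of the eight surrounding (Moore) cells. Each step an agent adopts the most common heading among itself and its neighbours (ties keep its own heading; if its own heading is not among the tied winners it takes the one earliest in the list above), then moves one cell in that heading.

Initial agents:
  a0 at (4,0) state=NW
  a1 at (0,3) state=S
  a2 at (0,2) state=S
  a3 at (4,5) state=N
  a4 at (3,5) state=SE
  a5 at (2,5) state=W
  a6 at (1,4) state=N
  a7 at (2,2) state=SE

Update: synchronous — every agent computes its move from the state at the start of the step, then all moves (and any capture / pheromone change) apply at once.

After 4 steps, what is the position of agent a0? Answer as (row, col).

t=1: a0@(3,5):NW a1@(1,3):S a2@(1,2):S a3@(3,5):N a4@(4,0):SE a5@(2,4):W a6@(0,4):N a7@(3,3):SE
t=2: a0@(2,4):NW a1@(2,3):S a2@(2,2):S a3@(2,5):N a4@(0,1):SE a5@(2,3):W a6@(4,4):N a7@(4,4):SE
t=3: a0@(1,3):NW a1@(3,3):S a2@(3,2):S a3@(1,5):N a4@(1,2):SE a5@(3,3):S a6@(3,4):N a7@(0,5):SE
t=4: a0@(0,2):NW a1@(4,3):S a2@(4,2):S a3@(0,5):N a4@(2,3):SE a5@(4,3):S a6@(4,4):S a7@(1,0):SE

(0, 2)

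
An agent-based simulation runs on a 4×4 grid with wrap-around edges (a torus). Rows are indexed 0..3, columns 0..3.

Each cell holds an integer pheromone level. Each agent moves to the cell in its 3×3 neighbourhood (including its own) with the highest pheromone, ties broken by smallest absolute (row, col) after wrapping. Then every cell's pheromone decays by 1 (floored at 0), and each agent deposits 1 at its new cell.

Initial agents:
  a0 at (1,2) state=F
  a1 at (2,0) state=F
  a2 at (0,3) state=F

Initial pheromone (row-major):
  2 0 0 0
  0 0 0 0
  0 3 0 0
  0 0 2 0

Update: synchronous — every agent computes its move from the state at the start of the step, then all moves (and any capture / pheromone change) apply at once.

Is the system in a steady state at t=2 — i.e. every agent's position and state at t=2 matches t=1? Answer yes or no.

t=1: a0@(2,1) a1@(2,1) a2@(0,0) | pheromone: 2 0 0 0 / 0 0 0 0 / 0 4 0 0 / 0 0 1 0
t=2: a0@(2,1) a1@(2,1) a2@(0,0) | pheromone: 2 0 0 0 / 0 0 0 0 / 0 5 0 0 / 0 0 0 0

yes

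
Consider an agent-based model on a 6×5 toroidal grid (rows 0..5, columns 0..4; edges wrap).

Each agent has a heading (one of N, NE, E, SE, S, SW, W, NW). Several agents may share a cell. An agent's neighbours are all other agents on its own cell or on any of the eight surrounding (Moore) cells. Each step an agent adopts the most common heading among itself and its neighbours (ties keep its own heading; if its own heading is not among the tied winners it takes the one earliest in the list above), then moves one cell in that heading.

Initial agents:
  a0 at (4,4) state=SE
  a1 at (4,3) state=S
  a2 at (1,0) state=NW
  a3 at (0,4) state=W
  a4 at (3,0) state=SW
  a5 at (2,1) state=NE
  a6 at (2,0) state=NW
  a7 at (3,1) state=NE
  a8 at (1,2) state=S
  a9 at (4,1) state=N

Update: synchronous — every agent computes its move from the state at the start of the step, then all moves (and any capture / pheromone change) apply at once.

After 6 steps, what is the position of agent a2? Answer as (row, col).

(1, 3)

t=1: a0@(5,0):SE a1@(5,3):S a2@(0,4):NW a3@(0,3):W a4@(2,1):NE a5@(1,2):NE a6@(1,4):NW a7@(2,2):NE a8@(2,2):S a9@(3,1):N
t=2: a0@(0,1):SE a1@(0,3):S a2@(5,3):NW a3@(5,2):NW a4@(1,2):NE a5@(0,3):NE a6@(0,3):NW a7@(1,3):NE a8@(1,3):NE a9@(2,2):NE
t=3: a0@(1,2):SE a1@(5,4):NE a2@(4,2):NW a3@(4,1):NW a4@(0,3):NE a5@(5,4):NE a6@(5,4):NE a7@(0,4):NE a8@(0,4):NE a9@(1,3):NE
t=4: a0@(0,3):NE a1@(4,0):NE a2@(3,1):NW a3@(3,0):NW a4@(5,4):NE a5@(4,0):NE a6@(4,0):NE a7@(5,0):NE a8@(5,0):NE a9@(0,4):NE
t=5: a0@(5,4):NE a1@(3,1):NE a2@(2,2):NE a3@(2,1):NE a4@(4,0):NE a5@(3,1):NE a6@(3,1):NE a7@(4,1):NE a8@(4,1):NE a9@(5,0):NE
t=6: a0@(4,0):NE a1@(2,2):NE a2@(1,3):NE a3@(1,2):NE a4@(3,1):NE a5@(2,2):NE a6@(2,2):NE a7@(3,2):NE a8@(3,2):NE a9@(4,1):NE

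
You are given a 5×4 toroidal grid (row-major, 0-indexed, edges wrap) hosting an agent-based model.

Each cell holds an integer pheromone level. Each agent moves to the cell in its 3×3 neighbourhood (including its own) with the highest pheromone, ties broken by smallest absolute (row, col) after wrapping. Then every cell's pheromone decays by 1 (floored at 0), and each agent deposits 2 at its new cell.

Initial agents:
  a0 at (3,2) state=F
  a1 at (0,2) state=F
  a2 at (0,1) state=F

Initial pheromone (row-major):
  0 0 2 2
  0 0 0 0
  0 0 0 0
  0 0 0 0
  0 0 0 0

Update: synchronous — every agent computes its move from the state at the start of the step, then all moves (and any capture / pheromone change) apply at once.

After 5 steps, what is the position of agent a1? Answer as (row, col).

(0, 2)

t=1: a0@(2,1) a1@(0,2) a2@(0,2) | pheromone: 0 0 5 1 / 0 0 0 0 / 0 2 0 0 / 0 0 0 0 / 0 0 0 0
t=2: a0@(2,1) a1@(0,2) a2@(0,2) | pheromone: 0 0 8 0 / 0 0 0 0 / 0 3 0 0 / 0 0 0 0 / 0 0 0 0
t=3: a0@(2,1) a1@(0,2) a2@(0,2) | pheromone: 0 0 11 0 / 0 0 0 0 / 0 4 0 0 / 0 0 0 0 / 0 0 0 0
t=4: a0@(2,1) a1@(0,2) a2@(0,2) | pheromone: 0 0 14 0 / 0 0 0 0 / 0 5 0 0 / 0 0 0 0 / 0 0 0 0
t=5: a0@(2,1) a1@(0,2) a2@(0,2) | pheromone: 0 0 17 0 / 0 0 0 0 / 0 6 0 0 / 0 0 0 0 / 0 0 0 0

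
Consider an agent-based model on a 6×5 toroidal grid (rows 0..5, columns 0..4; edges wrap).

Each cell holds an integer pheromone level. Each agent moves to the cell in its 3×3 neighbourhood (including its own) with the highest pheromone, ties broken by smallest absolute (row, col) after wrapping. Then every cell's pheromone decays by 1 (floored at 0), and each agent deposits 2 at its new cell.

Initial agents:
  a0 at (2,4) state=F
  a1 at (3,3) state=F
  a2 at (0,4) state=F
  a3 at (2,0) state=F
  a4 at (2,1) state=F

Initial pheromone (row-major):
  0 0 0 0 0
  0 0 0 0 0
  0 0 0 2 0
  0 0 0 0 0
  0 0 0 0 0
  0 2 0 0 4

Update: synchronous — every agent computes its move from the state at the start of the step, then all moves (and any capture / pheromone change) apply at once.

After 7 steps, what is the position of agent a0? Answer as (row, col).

t=1: a0@(2,3) a1@(2,3) a2@(5,4) a3@(1,0) a4@(1,0) | pheromone: 0 0 0 0 0 / 4 0 0 0 0 / 0 0 0 5 0 / 0 0 0 0 0 / 0 0 0 0 0 / 0 1 0 0 5
t=2: a0@(2,3) a1@(2,3) a2@(5,4) a3@(1,0) a4@(1,0) | pheromone: 0 0 0 0 0 / 7 0 0 0 0 / 0 0 0 8 0 / 0 0 0 0 0 / 0 0 0 0 0 / 0 0 0 0 6
t=3: a0@(2,3) a1@(2,3) a2@(5,4) a3@(1,0) a4@(1,0) | pheromone: 0 0 0 0 0 / 10 0 0 0 0 / 0 0 0 11 0 / 0 0 0 0 0 / 0 0 0 0 0 / 0 0 0 0 7
t=4: a0@(2,3) a1@(2,3) a2@(5,4) a3@(1,0) a4@(1,0) | pheromone: 0 0 0 0 0 / 13 0 0 0 0 / 0 0 0 14 0 / 0 0 0 0 0 / 0 0 0 0 0 / 0 0 0 0 8
t=5: a0@(2,3) a1@(2,3) a2@(5,4) a3@(1,0) a4@(1,0) | pheromone: 0 0 0 0 0 / 16 0 0 0 0 / 0 0 0 17 0 / 0 0 0 0 0 / 0 0 0 0 0 / 0 0 0 0 9
t=6: a0@(2,3) a1@(2,3) a2@(5,4) a3@(1,0) a4@(1,0) | pheromone: 0 0 0 0 0 / 19 0 0 0 0 / 0 0 0 20 0 / 0 0 0 0 0 / 0 0 0 0 0 / 0 0 0 0 10
t=7: a0@(2,3) a1@(2,3) a2@(5,4) a3@(1,0) a4@(1,0) | pheromone: 0 0 0 0 0 / 22 0 0 0 0 / 0 0 0 23 0 / 0 0 0 0 0 / 0 0 0 0 0 / 0 0 0 0 11

(2, 3)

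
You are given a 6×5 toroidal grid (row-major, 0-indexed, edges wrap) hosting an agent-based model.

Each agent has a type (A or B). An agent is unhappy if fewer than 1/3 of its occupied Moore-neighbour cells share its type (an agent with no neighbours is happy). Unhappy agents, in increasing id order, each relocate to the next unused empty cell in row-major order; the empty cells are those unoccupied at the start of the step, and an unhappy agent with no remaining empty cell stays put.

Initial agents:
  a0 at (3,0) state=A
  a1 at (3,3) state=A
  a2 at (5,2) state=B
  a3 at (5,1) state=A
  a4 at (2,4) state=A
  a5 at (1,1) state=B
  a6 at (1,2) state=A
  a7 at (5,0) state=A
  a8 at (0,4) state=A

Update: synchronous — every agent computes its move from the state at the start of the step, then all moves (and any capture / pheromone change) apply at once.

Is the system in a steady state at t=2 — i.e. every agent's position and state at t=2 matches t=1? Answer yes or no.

no

t=1: a0@(3,0):A a1@(3,3):A a2@(0,0):B a3@(5,1):A a4@(2,4):A a5@(0,1):B a6@(0,2):A a7@(5,0):A a8@(0,4):A
t=2: a0@(3,0):A a1@(3,3):A a2@(0,3):B a3@(5,1):A a4@(2,4):A a5@(1,0):B a6@(0,2):A a7@(5,0):A a8@(0,4):A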